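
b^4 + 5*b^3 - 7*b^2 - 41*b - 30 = (b - 3)*(b + 1)*(b + 2)*(b + 5)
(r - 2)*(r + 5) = r^2 + 3*r - 10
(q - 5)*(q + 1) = q^2 - 4*q - 5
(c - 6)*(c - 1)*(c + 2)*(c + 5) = c^4 - 33*c^2 - 28*c + 60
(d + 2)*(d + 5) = d^2 + 7*d + 10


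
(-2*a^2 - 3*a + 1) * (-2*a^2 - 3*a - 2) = 4*a^4 + 12*a^3 + 11*a^2 + 3*a - 2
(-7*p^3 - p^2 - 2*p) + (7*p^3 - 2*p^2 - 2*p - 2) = -3*p^2 - 4*p - 2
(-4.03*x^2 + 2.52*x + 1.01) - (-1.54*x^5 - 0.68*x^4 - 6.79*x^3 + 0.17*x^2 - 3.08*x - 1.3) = 1.54*x^5 + 0.68*x^4 + 6.79*x^3 - 4.2*x^2 + 5.6*x + 2.31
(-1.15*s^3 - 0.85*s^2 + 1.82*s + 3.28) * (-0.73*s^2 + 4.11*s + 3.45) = 0.8395*s^5 - 4.106*s^4 - 8.7896*s^3 + 2.1533*s^2 + 19.7598*s + 11.316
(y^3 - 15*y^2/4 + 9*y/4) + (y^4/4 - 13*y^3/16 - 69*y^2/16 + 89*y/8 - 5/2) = y^4/4 + 3*y^3/16 - 129*y^2/16 + 107*y/8 - 5/2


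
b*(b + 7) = b^2 + 7*b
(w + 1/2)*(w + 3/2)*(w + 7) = w^3 + 9*w^2 + 59*w/4 + 21/4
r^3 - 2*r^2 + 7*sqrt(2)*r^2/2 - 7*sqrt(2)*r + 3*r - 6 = (r - 2)*(r + sqrt(2)/2)*(r + 3*sqrt(2))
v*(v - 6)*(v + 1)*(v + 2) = v^4 - 3*v^3 - 16*v^2 - 12*v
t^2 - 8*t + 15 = (t - 5)*(t - 3)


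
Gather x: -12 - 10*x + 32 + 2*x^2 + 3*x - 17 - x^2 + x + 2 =x^2 - 6*x + 5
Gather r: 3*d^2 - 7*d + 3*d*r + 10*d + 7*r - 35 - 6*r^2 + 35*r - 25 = 3*d^2 + 3*d - 6*r^2 + r*(3*d + 42) - 60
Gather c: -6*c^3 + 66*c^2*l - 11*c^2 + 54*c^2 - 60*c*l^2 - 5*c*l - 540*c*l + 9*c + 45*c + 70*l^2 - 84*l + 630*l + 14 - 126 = -6*c^3 + c^2*(66*l + 43) + c*(-60*l^2 - 545*l + 54) + 70*l^2 + 546*l - 112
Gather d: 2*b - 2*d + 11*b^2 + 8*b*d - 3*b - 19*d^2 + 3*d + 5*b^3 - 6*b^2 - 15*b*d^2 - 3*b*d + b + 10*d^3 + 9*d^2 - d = 5*b^3 + 5*b^2 + 5*b*d + 10*d^3 + d^2*(-15*b - 10)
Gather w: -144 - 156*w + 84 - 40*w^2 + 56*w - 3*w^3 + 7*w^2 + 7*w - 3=-3*w^3 - 33*w^2 - 93*w - 63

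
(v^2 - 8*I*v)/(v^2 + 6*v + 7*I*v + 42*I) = v*(v - 8*I)/(v^2 + v*(6 + 7*I) + 42*I)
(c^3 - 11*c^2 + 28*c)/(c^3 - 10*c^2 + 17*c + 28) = c/(c + 1)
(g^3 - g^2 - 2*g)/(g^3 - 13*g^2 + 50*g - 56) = g*(g + 1)/(g^2 - 11*g + 28)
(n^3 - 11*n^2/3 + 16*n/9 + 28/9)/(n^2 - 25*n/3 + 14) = (3*n^2 - 4*n - 4)/(3*(n - 6))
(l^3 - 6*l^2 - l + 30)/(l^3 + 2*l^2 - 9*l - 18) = (l - 5)/(l + 3)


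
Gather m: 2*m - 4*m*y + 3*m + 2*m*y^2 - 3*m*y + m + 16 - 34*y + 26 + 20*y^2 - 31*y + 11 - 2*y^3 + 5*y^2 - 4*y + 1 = m*(2*y^2 - 7*y + 6) - 2*y^3 + 25*y^2 - 69*y + 54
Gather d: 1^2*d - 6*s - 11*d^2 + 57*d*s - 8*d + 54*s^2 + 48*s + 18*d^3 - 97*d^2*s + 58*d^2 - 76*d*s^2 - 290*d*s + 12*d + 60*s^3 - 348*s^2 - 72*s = 18*d^3 + d^2*(47 - 97*s) + d*(-76*s^2 - 233*s + 5) + 60*s^3 - 294*s^2 - 30*s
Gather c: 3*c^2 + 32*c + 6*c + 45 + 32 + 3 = 3*c^2 + 38*c + 80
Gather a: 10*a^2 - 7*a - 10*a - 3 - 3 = 10*a^2 - 17*a - 6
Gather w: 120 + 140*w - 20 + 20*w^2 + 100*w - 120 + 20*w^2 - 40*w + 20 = 40*w^2 + 200*w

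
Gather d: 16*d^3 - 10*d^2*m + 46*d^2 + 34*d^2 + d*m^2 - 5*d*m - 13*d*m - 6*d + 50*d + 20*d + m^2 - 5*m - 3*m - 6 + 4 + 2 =16*d^3 + d^2*(80 - 10*m) + d*(m^2 - 18*m + 64) + m^2 - 8*m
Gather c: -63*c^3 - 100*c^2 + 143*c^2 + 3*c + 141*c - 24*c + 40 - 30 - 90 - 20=-63*c^3 + 43*c^2 + 120*c - 100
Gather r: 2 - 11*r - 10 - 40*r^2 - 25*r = -40*r^2 - 36*r - 8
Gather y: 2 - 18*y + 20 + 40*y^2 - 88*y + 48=40*y^2 - 106*y + 70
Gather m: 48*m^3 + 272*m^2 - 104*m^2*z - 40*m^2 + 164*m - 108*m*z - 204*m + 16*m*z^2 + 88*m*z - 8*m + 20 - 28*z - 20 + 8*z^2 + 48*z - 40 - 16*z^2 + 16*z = 48*m^3 + m^2*(232 - 104*z) + m*(16*z^2 - 20*z - 48) - 8*z^2 + 36*z - 40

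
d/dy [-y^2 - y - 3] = -2*y - 1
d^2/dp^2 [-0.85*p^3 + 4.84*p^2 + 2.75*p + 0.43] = 9.68 - 5.1*p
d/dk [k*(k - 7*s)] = 2*k - 7*s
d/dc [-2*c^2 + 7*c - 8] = 7 - 4*c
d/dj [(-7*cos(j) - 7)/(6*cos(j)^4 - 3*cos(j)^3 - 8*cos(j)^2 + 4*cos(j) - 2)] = 7*(-9*(1 - cos(2*j))^2 + 5*cos(j) - 19*cos(2*j) - 9*cos(3*j) + 5)*sin(j)/(2*(-6*cos(j)^4 + 3*cos(j)^3 + 8*cos(j)^2 - 4*cos(j) + 2)^2)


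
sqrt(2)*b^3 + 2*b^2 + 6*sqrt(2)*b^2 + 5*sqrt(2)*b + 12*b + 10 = (b + 5)*(b + sqrt(2))*(sqrt(2)*b + sqrt(2))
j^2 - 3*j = j*(j - 3)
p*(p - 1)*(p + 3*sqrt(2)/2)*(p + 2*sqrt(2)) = p^4 - p^3 + 7*sqrt(2)*p^3/2 - 7*sqrt(2)*p^2/2 + 6*p^2 - 6*p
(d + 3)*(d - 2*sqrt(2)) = d^2 - 2*sqrt(2)*d + 3*d - 6*sqrt(2)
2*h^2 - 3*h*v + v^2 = (-2*h + v)*(-h + v)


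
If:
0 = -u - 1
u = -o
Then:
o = 1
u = -1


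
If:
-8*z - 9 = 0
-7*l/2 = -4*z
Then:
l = -9/7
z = -9/8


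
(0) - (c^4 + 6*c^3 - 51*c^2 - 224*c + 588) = -c^4 - 6*c^3 + 51*c^2 + 224*c - 588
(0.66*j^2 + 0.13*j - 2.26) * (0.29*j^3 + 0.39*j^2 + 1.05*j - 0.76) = 0.1914*j^5 + 0.2951*j^4 + 0.0883000000000002*j^3 - 1.2465*j^2 - 2.4718*j + 1.7176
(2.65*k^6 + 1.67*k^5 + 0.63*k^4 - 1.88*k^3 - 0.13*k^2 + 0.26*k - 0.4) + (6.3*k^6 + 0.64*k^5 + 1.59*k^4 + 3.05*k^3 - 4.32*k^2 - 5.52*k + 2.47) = 8.95*k^6 + 2.31*k^5 + 2.22*k^4 + 1.17*k^3 - 4.45*k^2 - 5.26*k + 2.07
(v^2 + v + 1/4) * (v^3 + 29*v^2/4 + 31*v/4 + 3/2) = v^5 + 33*v^4/4 + 61*v^3/4 + 177*v^2/16 + 55*v/16 + 3/8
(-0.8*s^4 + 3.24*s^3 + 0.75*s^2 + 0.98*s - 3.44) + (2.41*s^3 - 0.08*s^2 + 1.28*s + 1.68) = -0.8*s^4 + 5.65*s^3 + 0.67*s^2 + 2.26*s - 1.76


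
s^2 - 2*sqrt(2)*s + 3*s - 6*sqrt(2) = (s + 3)*(s - 2*sqrt(2))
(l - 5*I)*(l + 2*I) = l^2 - 3*I*l + 10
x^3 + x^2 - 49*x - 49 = (x - 7)*(x + 1)*(x + 7)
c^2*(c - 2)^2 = c^4 - 4*c^3 + 4*c^2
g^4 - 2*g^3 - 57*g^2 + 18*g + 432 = (g - 8)*(g - 3)*(g + 3)*(g + 6)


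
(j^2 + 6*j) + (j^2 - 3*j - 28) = 2*j^2 + 3*j - 28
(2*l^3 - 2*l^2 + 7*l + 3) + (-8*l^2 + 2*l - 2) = 2*l^3 - 10*l^2 + 9*l + 1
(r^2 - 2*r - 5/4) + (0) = r^2 - 2*r - 5/4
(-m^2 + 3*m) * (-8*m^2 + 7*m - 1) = 8*m^4 - 31*m^3 + 22*m^2 - 3*m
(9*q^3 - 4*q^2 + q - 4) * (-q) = -9*q^4 + 4*q^3 - q^2 + 4*q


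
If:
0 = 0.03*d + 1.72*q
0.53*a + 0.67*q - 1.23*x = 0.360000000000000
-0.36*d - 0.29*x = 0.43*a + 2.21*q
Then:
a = 2.23494431185362*x + 0.659785202863962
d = -3.89177936886767*x - 0.882577565632458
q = 0.0678798727128083*x + 0.0153937947494033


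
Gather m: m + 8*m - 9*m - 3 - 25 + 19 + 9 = 0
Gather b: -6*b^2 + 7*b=-6*b^2 + 7*b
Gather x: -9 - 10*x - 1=-10*x - 10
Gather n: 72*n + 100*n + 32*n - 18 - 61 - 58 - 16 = 204*n - 153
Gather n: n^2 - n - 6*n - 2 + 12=n^2 - 7*n + 10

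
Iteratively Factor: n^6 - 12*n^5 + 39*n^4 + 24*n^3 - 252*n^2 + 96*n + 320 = (n - 4)*(n^5 - 8*n^4 + 7*n^3 + 52*n^2 - 44*n - 80) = (n - 4)*(n - 2)*(n^4 - 6*n^3 - 5*n^2 + 42*n + 40) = (n - 4)*(n - 2)*(n + 2)*(n^3 - 8*n^2 + 11*n + 20) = (n - 4)*(n - 2)*(n + 1)*(n + 2)*(n^2 - 9*n + 20) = (n - 4)^2*(n - 2)*(n + 1)*(n + 2)*(n - 5)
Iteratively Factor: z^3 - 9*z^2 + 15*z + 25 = (z - 5)*(z^2 - 4*z - 5) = (z - 5)*(z + 1)*(z - 5)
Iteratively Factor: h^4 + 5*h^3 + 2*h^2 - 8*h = (h + 2)*(h^3 + 3*h^2 - 4*h) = h*(h + 2)*(h^2 + 3*h - 4) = h*(h + 2)*(h + 4)*(h - 1)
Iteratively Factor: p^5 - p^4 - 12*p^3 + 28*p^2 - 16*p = (p + 4)*(p^4 - 5*p^3 + 8*p^2 - 4*p) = p*(p + 4)*(p^3 - 5*p^2 + 8*p - 4) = p*(p - 2)*(p + 4)*(p^2 - 3*p + 2) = p*(p - 2)*(p - 1)*(p + 4)*(p - 2)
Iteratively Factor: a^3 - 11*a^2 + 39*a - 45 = (a - 5)*(a^2 - 6*a + 9) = (a - 5)*(a - 3)*(a - 3)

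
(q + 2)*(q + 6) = q^2 + 8*q + 12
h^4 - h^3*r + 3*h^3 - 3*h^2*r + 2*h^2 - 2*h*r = h*(h + 1)*(h + 2)*(h - r)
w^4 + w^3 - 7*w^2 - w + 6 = (w - 2)*(w - 1)*(w + 1)*(w + 3)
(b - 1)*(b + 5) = b^2 + 4*b - 5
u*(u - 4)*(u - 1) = u^3 - 5*u^2 + 4*u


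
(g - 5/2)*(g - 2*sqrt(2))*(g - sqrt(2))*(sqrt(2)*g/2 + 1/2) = sqrt(2)*g^4/2 - 5*g^3/2 - 5*sqrt(2)*g^3/4 + sqrt(2)*g^2/2 + 25*g^2/4 - 5*sqrt(2)*g/4 + 2*g - 5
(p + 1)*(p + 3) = p^2 + 4*p + 3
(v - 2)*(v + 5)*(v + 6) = v^3 + 9*v^2 + 8*v - 60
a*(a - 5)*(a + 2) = a^3 - 3*a^2 - 10*a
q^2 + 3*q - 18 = (q - 3)*(q + 6)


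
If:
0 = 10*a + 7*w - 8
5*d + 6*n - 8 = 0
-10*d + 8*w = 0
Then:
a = 4/5 - 7*w/10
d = 4*w/5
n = 4/3 - 2*w/3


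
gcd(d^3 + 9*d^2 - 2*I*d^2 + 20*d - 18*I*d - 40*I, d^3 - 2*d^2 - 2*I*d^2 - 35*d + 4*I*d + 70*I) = d^2 + d*(5 - 2*I) - 10*I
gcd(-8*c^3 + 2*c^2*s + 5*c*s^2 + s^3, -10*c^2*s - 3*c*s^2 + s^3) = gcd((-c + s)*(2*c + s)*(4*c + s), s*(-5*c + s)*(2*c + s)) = 2*c + s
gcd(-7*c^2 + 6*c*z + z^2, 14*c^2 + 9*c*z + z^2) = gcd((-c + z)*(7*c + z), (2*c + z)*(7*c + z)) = 7*c + z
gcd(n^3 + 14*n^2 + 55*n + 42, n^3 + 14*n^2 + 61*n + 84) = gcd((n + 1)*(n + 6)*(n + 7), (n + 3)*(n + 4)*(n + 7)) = n + 7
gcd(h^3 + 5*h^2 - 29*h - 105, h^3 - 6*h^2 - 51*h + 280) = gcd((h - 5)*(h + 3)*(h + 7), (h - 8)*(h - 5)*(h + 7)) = h^2 + 2*h - 35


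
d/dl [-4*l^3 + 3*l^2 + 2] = 6*l*(1 - 2*l)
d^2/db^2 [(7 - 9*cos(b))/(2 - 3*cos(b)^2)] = 3*(24*(9*cos(b) - 7)*sin(b)^2*cos(b)^2 - 3*(3*cos(b)^2 - 2)^2*cos(b) + 2*(3*cos(b)^2 - 2)*(-7*cos(2*b) + 9*cos(3*b)))/(3*cos(b)^2 - 2)^3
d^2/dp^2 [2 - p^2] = -2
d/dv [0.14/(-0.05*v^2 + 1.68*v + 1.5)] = (0.014*v - 0.2352)/(-0.05*v^2 + 1.68*v + 1.5)^2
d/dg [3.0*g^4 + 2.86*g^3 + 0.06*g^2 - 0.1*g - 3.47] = 12.0*g^3 + 8.58*g^2 + 0.12*g - 0.1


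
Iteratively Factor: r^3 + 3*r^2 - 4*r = (r - 1)*(r^2 + 4*r) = r*(r - 1)*(r + 4)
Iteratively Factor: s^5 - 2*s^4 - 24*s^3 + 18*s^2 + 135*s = (s)*(s^4 - 2*s^3 - 24*s^2 + 18*s + 135) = s*(s + 3)*(s^3 - 5*s^2 - 9*s + 45) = s*(s - 5)*(s + 3)*(s^2 - 9) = s*(s - 5)*(s + 3)^2*(s - 3)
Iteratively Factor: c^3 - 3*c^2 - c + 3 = (c - 3)*(c^2 - 1) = (c - 3)*(c + 1)*(c - 1)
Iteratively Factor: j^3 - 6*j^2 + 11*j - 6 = (j - 1)*(j^2 - 5*j + 6) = (j - 3)*(j - 1)*(j - 2)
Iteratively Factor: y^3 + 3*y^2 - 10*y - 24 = (y + 4)*(y^2 - y - 6) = (y + 2)*(y + 4)*(y - 3)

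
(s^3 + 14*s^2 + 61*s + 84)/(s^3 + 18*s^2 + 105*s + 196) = (s + 3)/(s + 7)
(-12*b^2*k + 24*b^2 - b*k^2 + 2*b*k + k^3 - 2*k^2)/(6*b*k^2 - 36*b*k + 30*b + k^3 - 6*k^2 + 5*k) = (-12*b^2*k + 24*b^2 - b*k^2 + 2*b*k + k^3 - 2*k^2)/(6*b*k^2 - 36*b*k + 30*b + k^3 - 6*k^2 + 5*k)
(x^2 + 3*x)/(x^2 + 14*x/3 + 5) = 3*x/(3*x + 5)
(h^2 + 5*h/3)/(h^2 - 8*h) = (h + 5/3)/(h - 8)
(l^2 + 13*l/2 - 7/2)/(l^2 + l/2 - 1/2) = (l + 7)/(l + 1)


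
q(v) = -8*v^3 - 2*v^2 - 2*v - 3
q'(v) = -24*v^2 - 4*v - 2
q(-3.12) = 226.74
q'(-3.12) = -223.15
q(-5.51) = 1285.57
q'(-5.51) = -708.60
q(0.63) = -7.05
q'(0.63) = -14.05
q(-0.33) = -2.27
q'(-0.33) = -3.29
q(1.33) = -28.02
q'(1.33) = -49.77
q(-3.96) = 470.35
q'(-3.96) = -362.52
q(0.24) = -3.71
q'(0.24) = -4.34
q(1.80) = -59.74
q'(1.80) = -86.96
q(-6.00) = 1665.00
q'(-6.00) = -842.00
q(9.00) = -6015.00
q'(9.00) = -1982.00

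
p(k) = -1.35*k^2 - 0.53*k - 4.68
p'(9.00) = -24.83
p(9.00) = -118.80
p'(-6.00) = 15.67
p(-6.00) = -50.10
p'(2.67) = -7.74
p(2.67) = -15.72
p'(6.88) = -19.11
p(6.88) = -72.23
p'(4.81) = -13.52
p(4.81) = -38.46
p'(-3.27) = 8.30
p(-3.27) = -17.38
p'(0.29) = -1.31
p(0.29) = -4.95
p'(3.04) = -8.74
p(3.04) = -18.77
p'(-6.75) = 17.70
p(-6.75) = -62.61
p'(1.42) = -4.36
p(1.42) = -8.15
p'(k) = -2.7*k - 0.53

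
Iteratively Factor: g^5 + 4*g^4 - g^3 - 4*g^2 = (g)*(g^4 + 4*g^3 - g^2 - 4*g) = g*(g - 1)*(g^3 + 5*g^2 + 4*g) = g*(g - 1)*(g + 1)*(g^2 + 4*g) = g*(g - 1)*(g + 1)*(g + 4)*(g)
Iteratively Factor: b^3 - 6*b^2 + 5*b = (b - 5)*(b^2 - b) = (b - 5)*(b - 1)*(b)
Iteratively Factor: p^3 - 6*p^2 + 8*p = (p - 2)*(p^2 - 4*p) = p*(p - 2)*(p - 4)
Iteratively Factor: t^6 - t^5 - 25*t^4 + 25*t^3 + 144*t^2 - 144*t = (t - 4)*(t^5 + 3*t^4 - 13*t^3 - 27*t^2 + 36*t) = (t - 4)*(t - 1)*(t^4 + 4*t^3 - 9*t^2 - 36*t) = (t - 4)*(t - 1)*(t + 3)*(t^3 + t^2 - 12*t) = (t - 4)*(t - 3)*(t - 1)*(t + 3)*(t^2 + 4*t) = t*(t - 4)*(t - 3)*(t - 1)*(t + 3)*(t + 4)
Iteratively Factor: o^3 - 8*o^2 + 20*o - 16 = (o - 2)*(o^2 - 6*o + 8) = (o - 2)^2*(o - 4)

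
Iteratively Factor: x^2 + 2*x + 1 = (x + 1)*(x + 1)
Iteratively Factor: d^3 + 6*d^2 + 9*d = (d + 3)*(d^2 + 3*d) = (d + 3)^2*(d)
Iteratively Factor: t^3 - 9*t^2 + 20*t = (t - 4)*(t^2 - 5*t) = t*(t - 4)*(t - 5)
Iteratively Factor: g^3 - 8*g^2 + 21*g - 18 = (g - 3)*(g^2 - 5*g + 6) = (g - 3)^2*(g - 2)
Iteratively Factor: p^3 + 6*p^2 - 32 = (p - 2)*(p^2 + 8*p + 16) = (p - 2)*(p + 4)*(p + 4)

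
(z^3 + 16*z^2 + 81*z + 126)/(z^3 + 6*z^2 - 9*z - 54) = (z + 7)/(z - 3)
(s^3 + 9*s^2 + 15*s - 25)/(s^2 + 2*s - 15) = (s^2 + 4*s - 5)/(s - 3)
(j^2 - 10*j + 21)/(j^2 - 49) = (j - 3)/(j + 7)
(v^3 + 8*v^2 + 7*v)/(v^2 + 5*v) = (v^2 + 8*v + 7)/(v + 5)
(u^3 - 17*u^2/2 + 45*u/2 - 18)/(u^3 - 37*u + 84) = (u - 3/2)/(u + 7)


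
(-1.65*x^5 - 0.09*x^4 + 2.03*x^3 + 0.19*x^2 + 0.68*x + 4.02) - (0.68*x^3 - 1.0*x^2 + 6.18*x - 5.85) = -1.65*x^5 - 0.09*x^4 + 1.35*x^3 + 1.19*x^2 - 5.5*x + 9.87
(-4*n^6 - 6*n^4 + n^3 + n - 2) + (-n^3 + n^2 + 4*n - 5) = -4*n^6 - 6*n^4 + n^2 + 5*n - 7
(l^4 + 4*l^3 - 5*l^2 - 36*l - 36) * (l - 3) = l^5 + l^4 - 17*l^3 - 21*l^2 + 72*l + 108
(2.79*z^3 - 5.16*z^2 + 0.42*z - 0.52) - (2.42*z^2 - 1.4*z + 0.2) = 2.79*z^3 - 7.58*z^2 + 1.82*z - 0.72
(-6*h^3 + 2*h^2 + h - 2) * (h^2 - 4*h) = -6*h^5 + 26*h^4 - 7*h^3 - 6*h^2 + 8*h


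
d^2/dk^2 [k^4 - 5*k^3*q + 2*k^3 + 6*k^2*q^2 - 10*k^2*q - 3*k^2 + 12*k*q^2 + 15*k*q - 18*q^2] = 12*k^2 - 30*k*q + 12*k + 12*q^2 - 20*q - 6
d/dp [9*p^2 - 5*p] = 18*p - 5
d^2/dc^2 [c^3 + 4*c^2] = 6*c + 8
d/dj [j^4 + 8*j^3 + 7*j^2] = 2*j*(2*j^2 + 12*j + 7)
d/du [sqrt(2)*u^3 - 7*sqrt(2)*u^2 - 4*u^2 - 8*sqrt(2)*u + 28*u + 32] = 3*sqrt(2)*u^2 - 14*sqrt(2)*u - 8*u - 8*sqrt(2) + 28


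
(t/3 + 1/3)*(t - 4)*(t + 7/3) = t^3/3 - 2*t^2/9 - 11*t/3 - 28/9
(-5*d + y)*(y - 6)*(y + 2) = -5*d*y^2 + 20*d*y + 60*d + y^3 - 4*y^2 - 12*y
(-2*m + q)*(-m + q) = 2*m^2 - 3*m*q + q^2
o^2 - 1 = (o - 1)*(o + 1)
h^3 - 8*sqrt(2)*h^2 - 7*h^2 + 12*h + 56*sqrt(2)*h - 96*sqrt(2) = (h - 4)*(h - 3)*(h - 8*sqrt(2))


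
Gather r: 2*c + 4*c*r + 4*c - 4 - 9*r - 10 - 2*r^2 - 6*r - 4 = 6*c - 2*r^2 + r*(4*c - 15) - 18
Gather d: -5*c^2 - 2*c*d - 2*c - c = -5*c^2 - 2*c*d - 3*c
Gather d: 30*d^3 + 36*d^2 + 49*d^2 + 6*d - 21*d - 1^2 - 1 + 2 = 30*d^3 + 85*d^2 - 15*d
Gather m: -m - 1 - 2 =-m - 3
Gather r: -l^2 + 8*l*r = -l^2 + 8*l*r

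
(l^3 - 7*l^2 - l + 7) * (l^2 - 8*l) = l^5 - 15*l^4 + 55*l^3 + 15*l^2 - 56*l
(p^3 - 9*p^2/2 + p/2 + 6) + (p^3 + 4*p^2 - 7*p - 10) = 2*p^3 - p^2/2 - 13*p/2 - 4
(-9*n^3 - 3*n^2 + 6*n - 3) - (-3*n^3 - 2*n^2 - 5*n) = -6*n^3 - n^2 + 11*n - 3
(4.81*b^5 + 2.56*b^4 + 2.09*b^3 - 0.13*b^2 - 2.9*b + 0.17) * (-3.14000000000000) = -15.1034*b^5 - 8.0384*b^4 - 6.5626*b^3 + 0.4082*b^2 + 9.106*b - 0.5338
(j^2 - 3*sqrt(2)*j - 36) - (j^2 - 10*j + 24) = -3*sqrt(2)*j + 10*j - 60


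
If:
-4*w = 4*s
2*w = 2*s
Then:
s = 0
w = 0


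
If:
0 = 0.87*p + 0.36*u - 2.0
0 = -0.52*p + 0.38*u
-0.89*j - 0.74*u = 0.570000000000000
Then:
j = -2.31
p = 1.47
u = 2.01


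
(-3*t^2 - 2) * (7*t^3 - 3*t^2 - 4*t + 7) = -21*t^5 + 9*t^4 - 2*t^3 - 15*t^2 + 8*t - 14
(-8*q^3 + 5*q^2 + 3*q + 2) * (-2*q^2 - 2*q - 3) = 16*q^5 + 6*q^4 + 8*q^3 - 25*q^2 - 13*q - 6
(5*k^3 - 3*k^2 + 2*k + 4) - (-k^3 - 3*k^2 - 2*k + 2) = 6*k^3 + 4*k + 2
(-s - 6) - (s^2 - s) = -s^2 - 6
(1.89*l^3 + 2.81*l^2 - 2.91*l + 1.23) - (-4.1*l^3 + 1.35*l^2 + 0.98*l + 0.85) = 5.99*l^3 + 1.46*l^2 - 3.89*l + 0.38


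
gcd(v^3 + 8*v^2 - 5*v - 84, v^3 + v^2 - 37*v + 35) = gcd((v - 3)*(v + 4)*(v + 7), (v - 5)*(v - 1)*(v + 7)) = v + 7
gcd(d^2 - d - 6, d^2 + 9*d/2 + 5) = d + 2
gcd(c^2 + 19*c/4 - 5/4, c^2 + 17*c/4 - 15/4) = c + 5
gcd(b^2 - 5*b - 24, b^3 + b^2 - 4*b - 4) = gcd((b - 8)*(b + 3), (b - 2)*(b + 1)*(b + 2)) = 1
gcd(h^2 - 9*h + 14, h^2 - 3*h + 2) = h - 2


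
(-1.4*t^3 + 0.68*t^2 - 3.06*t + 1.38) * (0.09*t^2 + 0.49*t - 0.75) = -0.126*t^5 - 0.6248*t^4 + 1.1078*t^3 - 1.8852*t^2 + 2.9712*t - 1.035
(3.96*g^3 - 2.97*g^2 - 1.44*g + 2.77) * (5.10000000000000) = 20.196*g^3 - 15.147*g^2 - 7.344*g + 14.127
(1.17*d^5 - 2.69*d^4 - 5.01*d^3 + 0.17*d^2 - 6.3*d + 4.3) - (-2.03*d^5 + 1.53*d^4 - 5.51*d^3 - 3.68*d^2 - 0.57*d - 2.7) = 3.2*d^5 - 4.22*d^4 + 0.5*d^3 + 3.85*d^2 - 5.73*d + 7.0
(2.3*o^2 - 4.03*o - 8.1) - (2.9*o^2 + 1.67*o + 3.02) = -0.6*o^2 - 5.7*o - 11.12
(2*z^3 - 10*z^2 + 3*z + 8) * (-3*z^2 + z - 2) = -6*z^5 + 32*z^4 - 23*z^3 - z^2 + 2*z - 16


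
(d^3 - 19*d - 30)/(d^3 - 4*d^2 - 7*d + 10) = (d + 3)/(d - 1)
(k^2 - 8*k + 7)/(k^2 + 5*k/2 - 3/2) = 2*(k^2 - 8*k + 7)/(2*k^2 + 5*k - 3)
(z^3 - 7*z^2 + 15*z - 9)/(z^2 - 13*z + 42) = (z^3 - 7*z^2 + 15*z - 9)/(z^2 - 13*z + 42)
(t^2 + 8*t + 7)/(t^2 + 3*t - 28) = (t + 1)/(t - 4)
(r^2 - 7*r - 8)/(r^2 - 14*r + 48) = (r + 1)/(r - 6)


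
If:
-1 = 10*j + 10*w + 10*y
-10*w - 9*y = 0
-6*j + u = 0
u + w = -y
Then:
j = 1/50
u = 3/25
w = 27/25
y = -6/5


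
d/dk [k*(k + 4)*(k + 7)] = 3*k^2 + 22*k + 28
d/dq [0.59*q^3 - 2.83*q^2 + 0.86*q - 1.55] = 1.77*q^2 - 5.66*q + 0.86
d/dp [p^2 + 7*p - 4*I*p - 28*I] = 2*p + 7 - 4*I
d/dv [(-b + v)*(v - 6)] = -b + 2*v - 6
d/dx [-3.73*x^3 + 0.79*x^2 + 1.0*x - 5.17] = -11.19*x^2 + 1.58*x + 1.0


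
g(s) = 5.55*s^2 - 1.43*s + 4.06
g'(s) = 11.1*s - 1.43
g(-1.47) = 18.16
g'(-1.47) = -17.75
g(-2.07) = 30.80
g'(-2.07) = -24.41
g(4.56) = 112.94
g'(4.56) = 49.19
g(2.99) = 49.40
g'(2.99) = 31.76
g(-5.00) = 149.96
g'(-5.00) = -56.93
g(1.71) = 17.84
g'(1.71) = 17.55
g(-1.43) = 17.45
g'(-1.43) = -17.30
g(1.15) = 9.76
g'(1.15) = 11.34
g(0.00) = 4.06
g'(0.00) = -1.43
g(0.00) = 4.06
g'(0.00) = -1.43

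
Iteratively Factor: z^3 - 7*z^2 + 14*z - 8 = (z - 2)*(z^2 - 5*z + 4) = (z - 4)*(z - 2)*(z - 1)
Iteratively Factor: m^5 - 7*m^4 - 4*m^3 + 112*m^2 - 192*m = (m - 4)*(m^4 - 3*m^3 - 16*m^2 + 48*m) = (m - 4)*(m + 4)*(m^3 - 7*m^2 + 12*m) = m*(m - 4)*(m + 4)*(m^2 - 7*m + 12) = m*(m - 4)^2*(m + 4)*(m - 3)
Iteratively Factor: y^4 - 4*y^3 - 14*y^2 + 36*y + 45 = (y + 1)*(y^3 - 5*y^2 - 9*y + 45) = (y - 5)*(y + 1)*(y^2 - 9) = (y - 5)*(y - 3)*(y + 1)*(y + 3)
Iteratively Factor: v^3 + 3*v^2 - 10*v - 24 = (v - 3)*(v^2 + 6*v + 8) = (v - 3)*(v + 4)*(v + 2)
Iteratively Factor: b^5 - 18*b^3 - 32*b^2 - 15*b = (b - 5)*(b^4 + 5*b^3 + 7*b^2 + 3*b) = (b - 5)*(b + 1)*(b^3 + 4*b^2 + 3*b) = b*(b - 5)*(b + 1)*(b^2 + 4*b + 3) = b*(b - 5)*(b + 1)^2*(b + 3)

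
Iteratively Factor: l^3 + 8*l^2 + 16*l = (l + 4)*(l^2 + 4*l) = l*(l + 4)*(l + 4)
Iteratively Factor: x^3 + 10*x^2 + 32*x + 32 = (x + 2)*(x^2 + 8*x + 16) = (x + 2)*(x + 4)*(x + 4)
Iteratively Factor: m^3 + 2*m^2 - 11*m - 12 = (m - 3)*(m^2 + 5*m + 4) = (m - 3)*(m + 1)*(m + 4)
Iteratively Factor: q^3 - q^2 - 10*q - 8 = (q - 4)*(q^2 + 3*q + 2) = (q - 4)*(q + 1)*(q + 2)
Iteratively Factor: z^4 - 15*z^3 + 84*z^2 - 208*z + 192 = (z - 3)*(z^3 - 12*z^2 + 48*z - 64) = (z - 4)*(z - 3)*(z^2 - 8*z + 16) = (z - 4)^2*(z - 3)*(z - 4)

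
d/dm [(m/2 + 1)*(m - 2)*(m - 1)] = 3*m^2/2 - m - 2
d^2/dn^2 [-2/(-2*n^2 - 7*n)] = 4*(-2*n*(2*n + 7) + (4*n + 7)^2)/(n^3*(2*n + 7)^3)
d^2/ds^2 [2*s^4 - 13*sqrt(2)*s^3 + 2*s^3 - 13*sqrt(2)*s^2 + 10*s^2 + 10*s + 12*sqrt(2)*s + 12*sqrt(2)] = 24*s^2 - 78*sqrt(2)*s + 12*s - 26*sqrt(2) + 20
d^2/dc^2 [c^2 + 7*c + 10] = 2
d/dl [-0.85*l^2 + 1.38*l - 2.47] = 1.38 - 1.7*l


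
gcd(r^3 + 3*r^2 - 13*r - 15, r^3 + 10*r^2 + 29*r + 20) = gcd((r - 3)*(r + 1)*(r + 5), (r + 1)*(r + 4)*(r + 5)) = r^2 + 6*r + 5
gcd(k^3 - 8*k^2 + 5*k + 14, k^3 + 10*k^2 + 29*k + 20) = k + 1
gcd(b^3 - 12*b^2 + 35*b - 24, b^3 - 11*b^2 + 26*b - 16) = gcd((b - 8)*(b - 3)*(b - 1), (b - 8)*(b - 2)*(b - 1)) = b^2 - 9*b + 8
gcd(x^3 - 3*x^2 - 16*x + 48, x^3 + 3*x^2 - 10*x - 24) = x^2 + x - 12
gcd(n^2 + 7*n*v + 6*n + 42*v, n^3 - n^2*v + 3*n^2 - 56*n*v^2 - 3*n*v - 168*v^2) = n + 7*v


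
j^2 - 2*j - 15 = (j - 5)*(j + 3)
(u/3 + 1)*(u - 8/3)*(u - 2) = u^3/3 - 5*u^2/9 - 26*u/9 + 16/3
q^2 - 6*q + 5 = (q - 5)*(q - 1)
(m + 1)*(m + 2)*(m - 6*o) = m^3 - 6*m^2*o + 3*m^2 - 18*m*o + 2*m - 12*o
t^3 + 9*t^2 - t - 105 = (t - 3)*(t + 5)*(t + 7)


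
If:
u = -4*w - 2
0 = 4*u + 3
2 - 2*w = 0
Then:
No Solution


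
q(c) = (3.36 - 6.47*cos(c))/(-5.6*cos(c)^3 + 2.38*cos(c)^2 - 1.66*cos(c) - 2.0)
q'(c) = (3.36 - 6.47*cos(c))*(-16.8*sin(c)*cos(c)^2 + 4.76*sin(c)*cos(c) - 1.66*sin(c))/(-5.6*cos(c)^3 + 2.38*cos(c)^2 - 1.66*cos(c) - 2.0)^2 + 6.47*sin(c)/(-5.6*cos(c)^3 + 2.38*cos(c)^2 - 1.66*cos(c) - 2.0)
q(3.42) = 1.41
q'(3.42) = 0.99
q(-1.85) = -4.13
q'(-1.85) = 18.56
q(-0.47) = 0.43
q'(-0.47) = 0.15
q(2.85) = 1.43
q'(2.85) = -1.05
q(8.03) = -2.80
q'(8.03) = -9.12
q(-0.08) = 0.45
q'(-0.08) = 0.00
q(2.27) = 4.86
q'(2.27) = -24.90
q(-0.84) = 0.26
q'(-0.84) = 0.99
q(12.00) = 0.41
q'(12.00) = 0.26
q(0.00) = 0.45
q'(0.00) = 0.00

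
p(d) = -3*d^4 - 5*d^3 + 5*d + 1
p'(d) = -12*d^3 - 15*d^2 + 5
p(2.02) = -80.06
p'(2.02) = -155.11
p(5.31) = -3106.12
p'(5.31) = -2214.60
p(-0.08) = 0.60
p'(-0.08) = 4.91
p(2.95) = -339.81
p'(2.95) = -433.61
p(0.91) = -0.28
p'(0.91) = -16.46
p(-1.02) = -2.04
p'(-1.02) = 2.13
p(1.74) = -44.14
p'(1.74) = -103.63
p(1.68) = -38.21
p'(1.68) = -94.24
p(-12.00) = -53627.00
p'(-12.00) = 18581.00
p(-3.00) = -122.00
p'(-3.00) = 194.00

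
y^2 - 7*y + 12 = (y - 4)*(y - 3)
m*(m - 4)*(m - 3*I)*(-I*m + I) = -I*m^4 - 3*m^3 + 5*I*m^3 + 15*m^2 - 4*I*m^2 - 12*m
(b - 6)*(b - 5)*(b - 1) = b^3 - 12*b^2 + 41*b - 30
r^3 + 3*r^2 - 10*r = r*(r - 2)*(r + 5)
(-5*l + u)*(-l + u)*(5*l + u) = 25*l^3 - 25*l^2*u - l*u^2 + u^3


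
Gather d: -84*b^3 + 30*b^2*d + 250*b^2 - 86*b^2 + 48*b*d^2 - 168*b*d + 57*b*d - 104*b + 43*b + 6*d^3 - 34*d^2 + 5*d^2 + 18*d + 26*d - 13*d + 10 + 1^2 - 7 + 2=-84*b^3 + 164*b^2 - 61*b + 6*d^3 + d^2*(48*b - 29) + d*(30*b^2 - 111*b + 31) + 6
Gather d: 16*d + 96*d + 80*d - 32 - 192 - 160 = 192*d - 384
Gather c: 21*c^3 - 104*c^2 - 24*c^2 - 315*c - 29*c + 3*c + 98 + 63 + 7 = 21*c^3 - 128*c^2 - 341*c + 168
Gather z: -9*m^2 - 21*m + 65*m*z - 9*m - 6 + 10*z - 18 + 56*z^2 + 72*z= -9*m^2 - 30*m + 56*z^2 + z*(65*m + 82) - 24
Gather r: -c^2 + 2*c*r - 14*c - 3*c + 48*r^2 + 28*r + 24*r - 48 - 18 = -c^2 - 17*c + 48*r^2 + r*(2*c + 52) - 66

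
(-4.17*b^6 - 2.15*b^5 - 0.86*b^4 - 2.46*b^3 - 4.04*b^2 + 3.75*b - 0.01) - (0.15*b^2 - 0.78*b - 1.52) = -4.17*b^6 - 2.15*b^5 - 0.86*b^4 - 2.46*b^3 - 4.19*b^2 + 4.53*b + 1.51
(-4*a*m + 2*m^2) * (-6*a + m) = 24*a^2*m - 16*a*m^2 + 2*m^3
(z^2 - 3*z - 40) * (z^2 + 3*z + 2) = z^4 - 47*z^2 - 126*z - 80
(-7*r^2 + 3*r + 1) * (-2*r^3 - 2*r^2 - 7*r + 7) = 14*r^5 + 8*r^4 + 41*r^3 - 72*r^2 + 14*r + 7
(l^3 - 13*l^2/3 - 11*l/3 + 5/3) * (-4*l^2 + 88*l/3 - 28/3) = -4*l^5 + 140*l^4/3 - 1096*l^3/9 - 664*l^2/9 + 748*l/9 - 140/9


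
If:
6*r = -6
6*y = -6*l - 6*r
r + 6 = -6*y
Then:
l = 11/6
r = -1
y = -5/6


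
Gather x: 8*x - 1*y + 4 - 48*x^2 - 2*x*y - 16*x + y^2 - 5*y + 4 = -48*x^2 + x*(-2*y - 8) + y^2 - 6*y + 8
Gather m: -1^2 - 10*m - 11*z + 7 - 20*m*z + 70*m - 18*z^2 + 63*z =m*(60 - 20*z) - 18*z^2 + 52*z + 6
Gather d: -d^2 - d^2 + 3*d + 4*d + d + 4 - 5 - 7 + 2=-2*d^2 + 8*d - 6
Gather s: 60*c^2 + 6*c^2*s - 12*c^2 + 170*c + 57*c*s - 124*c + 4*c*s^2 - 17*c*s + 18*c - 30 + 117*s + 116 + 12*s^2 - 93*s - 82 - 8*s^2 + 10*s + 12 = 48*c^2 + 64*c + s^2*(4*c + 4) + s*(6*c^2 + 40*c + 34) + 16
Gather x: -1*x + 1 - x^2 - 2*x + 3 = -x^2 - 3*x + 4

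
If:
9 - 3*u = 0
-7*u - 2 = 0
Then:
No Solution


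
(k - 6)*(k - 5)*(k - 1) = k^3 - 12*k^2 + 41*k - 30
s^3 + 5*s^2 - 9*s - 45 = (s - 3)*(s + 3)*(s + 5)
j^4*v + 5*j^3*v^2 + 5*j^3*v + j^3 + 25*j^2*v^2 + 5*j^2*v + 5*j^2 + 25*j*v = j*(j + 5)*(j + 5*v)*(j*v + 1)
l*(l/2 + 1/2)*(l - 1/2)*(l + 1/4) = l^4/2 + 3*l^3/8 - 3*l^2/16 - l/16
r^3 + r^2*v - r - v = (r - 1)*(r + 1)*(r + v)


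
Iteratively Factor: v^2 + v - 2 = (v + 2)*(v - 1)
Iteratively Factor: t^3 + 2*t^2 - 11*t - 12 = (t + 1)*(t^2 + t - 12) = (t + 1)*(t + 4)*(t - 3)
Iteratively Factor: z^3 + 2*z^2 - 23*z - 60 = (z + 4)*(z^2 - 2*z - 15) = (z + 3)*(z + 4)*(z - 5)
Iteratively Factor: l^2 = (l)*(l)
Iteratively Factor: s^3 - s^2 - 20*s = (s + 4)*(s^2 - 5*s) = s*(s + 4)*(s - 5)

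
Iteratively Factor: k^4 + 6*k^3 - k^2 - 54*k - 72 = (k + 3)*(k^3 + 3*k^2 - 10*k - 24) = (k + 2)*(k + 3)*(k^2 + k - 12) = (k + 2)*(k + 3)*(k + 4)*(k - 3)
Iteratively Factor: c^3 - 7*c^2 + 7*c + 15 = (c - 5)*(c^2 - 2*c - 3) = (c - 5)*(c + 1)*(c - 3)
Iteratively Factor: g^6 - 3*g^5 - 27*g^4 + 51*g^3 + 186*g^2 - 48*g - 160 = (g + 2)*(g^5 - 5*g^4 - 17*g^3 + 85*g^2 + 16*g - 80) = (g - 4)*(g + 2)*(g^4 - g^3 - 21*g^2 + g + 20) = (g - 4)*(g - 1)*(g + 2)*(g^3 - 21*g - 20) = (g - 5)*(g - 4)*(g - 1)*(g + 2)*(g^2 + 5*g + 4) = (g - 5)*(g - 4)*(g - 1)*(g + 2)*(g + 4)*(g + 1)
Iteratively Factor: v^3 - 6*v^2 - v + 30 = (v + 2)*(v^2 - 8*v + 15) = (v - 3)*(v + 2)*(v - 5)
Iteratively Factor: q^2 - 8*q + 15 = (q - 3)*(q - 5)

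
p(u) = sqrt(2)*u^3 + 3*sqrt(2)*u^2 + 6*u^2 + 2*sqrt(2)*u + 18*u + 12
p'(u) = 3*sqrt(2)*u^2 + 6*sqrt(2)*u + 12*u + 2*sqrt(2) + 18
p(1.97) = 103.59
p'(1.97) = 77.65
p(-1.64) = -0.85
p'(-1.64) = -1.36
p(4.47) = 436.07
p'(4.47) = 197.17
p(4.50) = 442.01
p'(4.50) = 198.93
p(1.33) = 61.15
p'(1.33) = 55.58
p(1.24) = 56.27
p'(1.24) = 52.75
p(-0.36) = 5.76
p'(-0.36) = 14.00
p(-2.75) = 2.77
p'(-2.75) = -3.42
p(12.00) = 4180.64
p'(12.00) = 877.59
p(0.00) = 12.00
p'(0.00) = 20.83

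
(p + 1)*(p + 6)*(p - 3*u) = p^3 - 3*p^2*u + 7*p^2 - 21*p*u + 6*p - 18*u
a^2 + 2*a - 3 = (a - 1)*(a + 3)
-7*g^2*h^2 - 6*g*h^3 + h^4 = h^2*(-7*g + h)*(g + h)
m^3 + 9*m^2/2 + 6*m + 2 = (m + 1/2)*(m + 2)^2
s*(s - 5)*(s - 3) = s^3 - 8*s^2 + 15*s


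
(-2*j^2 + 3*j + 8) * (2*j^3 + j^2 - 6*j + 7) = -4*j^5 + 4*j^4 + 31*j^3 - 24*j^2 - 27*j + 56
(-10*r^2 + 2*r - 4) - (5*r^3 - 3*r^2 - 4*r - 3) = -5*r^3 - 7*r^2 + 6*r - 1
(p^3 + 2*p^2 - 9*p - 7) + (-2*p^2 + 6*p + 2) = p^3 - 3*p - 5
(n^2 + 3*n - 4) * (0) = 0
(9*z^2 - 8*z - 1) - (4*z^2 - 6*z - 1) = 5*z^2 - 2*z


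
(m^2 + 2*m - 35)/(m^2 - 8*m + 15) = (m + 7)/(m - 3)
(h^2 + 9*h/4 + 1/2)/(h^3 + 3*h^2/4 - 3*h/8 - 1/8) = 2*(h + 2)/(2*h^2 + h - 1)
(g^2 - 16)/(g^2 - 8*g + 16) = (g + 4)/(g - 4)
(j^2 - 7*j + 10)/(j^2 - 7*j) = (j^2 - 7*j + 10)/(j*(j - 7))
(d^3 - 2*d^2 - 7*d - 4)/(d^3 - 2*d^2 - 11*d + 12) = (d^2 + 2*d + 1)/(d^2 + 2*d - 3)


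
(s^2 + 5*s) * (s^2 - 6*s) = s^4 - s^3 - 30*s^2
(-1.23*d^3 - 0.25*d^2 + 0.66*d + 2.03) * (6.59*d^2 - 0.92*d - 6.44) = -8.1057*d^5 - 0.5159*d^4 + 12.5006*d^3 + 14.3805*d^2 - 6.118*d - 13.0732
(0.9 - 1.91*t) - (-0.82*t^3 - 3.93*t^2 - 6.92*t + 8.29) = 0.82*t^3 + 3.93*t^2 + 5.01*t - 7.39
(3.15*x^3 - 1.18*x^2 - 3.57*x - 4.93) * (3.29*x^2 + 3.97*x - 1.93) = 10.3635*x^5 + 8.6233*x^4 - 22.5094*x^3 - 28.1152*x^2 - 12.682*x + 9.5149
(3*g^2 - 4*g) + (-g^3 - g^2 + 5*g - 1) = -g^3 + 2*g^2 + g - 1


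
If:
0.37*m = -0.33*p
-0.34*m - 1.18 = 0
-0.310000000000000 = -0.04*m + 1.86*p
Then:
No Solution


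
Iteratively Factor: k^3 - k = (k)*(k^2 - 1) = k*(k + 1)*(k - 1)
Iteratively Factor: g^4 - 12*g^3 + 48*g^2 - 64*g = (g - 4)*(g^3 - 8*g^2 + 16*g) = g*(g - 4)*(g^2 - 8*g + 16) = g*(g - 4)^2*(g - 4)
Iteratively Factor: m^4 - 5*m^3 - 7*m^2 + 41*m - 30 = (m - 5)*(m^3 - 7*m + 6) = (m - 5)*(m + 3)*(m^2 - 3*m + 2) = (m - 5)*(m - 1)*(m + 3)*(m - 2)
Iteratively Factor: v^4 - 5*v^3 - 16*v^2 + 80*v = (v + 4)*(v^3 - 9*v^2 + 20*v) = (v - 4)*(v + 4)*(v^2 - 5*v) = v*(v - 4)*(v + 4)*(v - 5)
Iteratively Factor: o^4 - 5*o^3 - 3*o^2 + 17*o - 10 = (o - 1)*(o^3 - 4*o^2 - 7*o + 10) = (o - 1)^2*(o^2 - 3*o - 10) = (o - 5)*(o - 1)^2*(o + 2)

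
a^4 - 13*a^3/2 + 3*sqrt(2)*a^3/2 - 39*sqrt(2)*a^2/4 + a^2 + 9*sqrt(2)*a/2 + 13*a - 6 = (a - 6)*(a - 1/2)*(a - sqrt(2)/2)*(a + 2*sqrt(2))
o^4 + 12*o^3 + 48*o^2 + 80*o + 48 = (o + 2)^3*(o + 6)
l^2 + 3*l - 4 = (l - 1)*(l + 4)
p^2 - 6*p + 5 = (p - 5)*(p - 1)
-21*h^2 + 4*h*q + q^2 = (-3*h + q)*(7*h + q)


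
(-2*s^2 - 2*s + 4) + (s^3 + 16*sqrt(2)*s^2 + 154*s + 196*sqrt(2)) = s^3 - 2*s^2 + 16*sqrt(2)*s^2 + 152*s + 4 + 196*sqrt(2)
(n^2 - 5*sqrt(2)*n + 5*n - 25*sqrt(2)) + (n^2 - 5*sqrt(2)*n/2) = 2*n^2 - 15*sqrt(2)*n/2 + 5*n - 25*sqrt(2)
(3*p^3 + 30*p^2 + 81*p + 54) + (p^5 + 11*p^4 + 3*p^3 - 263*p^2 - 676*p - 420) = p^5 + 11*p^4 + 6*p^3 - 233*p^2 - 595*p - 366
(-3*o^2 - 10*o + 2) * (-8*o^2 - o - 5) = 24*o^4 + 83*o^3 + 9*o^2 + 48*o - 10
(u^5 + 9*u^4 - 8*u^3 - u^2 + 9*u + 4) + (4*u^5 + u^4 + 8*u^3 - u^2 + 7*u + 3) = 5*u^5 + 10*u^4 - 2*u^2 + 16*u + 7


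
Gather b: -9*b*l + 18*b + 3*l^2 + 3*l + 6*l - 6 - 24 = b*(18 - 9*l) + 3*l^2 + 9*l - 30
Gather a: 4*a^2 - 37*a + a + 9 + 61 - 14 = 4*a^2 - 36*a + 56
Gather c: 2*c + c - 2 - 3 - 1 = 3*c - 6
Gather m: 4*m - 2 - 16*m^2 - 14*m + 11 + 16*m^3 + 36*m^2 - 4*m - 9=16*m^3 + 20*m^2 - 14*m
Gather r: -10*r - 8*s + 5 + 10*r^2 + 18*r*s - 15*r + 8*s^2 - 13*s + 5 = 10*r^2 + r*(18*s - 25) + 8*s^2 - 21*s + 10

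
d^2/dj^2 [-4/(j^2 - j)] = 8*(j*(j - 1) - (2*j - 1)^2)/(j^3*(j - 1)^3)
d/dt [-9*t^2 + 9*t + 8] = 9 - 18*t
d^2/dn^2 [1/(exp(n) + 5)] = (exp(n) - 5)*exp(n)/(exp(n) + 5)^3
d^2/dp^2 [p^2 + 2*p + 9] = 2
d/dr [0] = 0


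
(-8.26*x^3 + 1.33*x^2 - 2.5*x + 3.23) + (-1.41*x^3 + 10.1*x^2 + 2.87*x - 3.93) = -9.67*x^3 + 11.43*x^2 + 0.37*x - 0.7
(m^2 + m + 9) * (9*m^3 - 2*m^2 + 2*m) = 9*m^5 + 7*m^4 + 81*m^3 - 16*m^2 + 18*m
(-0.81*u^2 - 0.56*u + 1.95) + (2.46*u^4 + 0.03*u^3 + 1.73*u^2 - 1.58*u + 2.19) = 2.46*u^4 + 0.03*u^3 + 0.92*u^2 - 2.14*u + 4.14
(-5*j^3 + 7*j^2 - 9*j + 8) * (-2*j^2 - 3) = 10*j^5 - 14*j^4 + 33*j^3 - 37*j^2 + 27*j - 24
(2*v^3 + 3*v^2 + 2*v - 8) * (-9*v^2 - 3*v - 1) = -18*v^5 - 33*v^4 - 29*v^3 + 63*v^2 + 22*v + 8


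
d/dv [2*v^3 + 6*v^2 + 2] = 6*v*(v + 2)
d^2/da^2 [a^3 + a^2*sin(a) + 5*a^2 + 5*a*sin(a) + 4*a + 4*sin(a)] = -a^2*sin(a) - 5*a*sin(a) + 4*a*cos(a) + 6*a - 2*sin(a) + 10*cos(a) + 10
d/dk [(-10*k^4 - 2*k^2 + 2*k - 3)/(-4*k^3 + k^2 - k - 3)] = (40*k^6 - 20*k^5 + 22*k^4 + 136*k^3 - 36*k^2 + 18*k - 9)/(16*k^6 - 8*k^5 + 9*k^4 + 22*k^3 - 5*k^2 + 6*k + 9)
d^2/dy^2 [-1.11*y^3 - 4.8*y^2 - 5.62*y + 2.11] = -6.66*y - 9.6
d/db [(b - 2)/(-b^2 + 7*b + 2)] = (-b^2 + 7*b + (b - 2)*(2*b - 7) + 2)/(-b^2 + 7*b + 2)^2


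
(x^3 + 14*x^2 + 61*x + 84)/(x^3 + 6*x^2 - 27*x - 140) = (x + 3)/(x - 5)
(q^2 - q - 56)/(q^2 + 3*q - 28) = (q - 8)/(q - 4)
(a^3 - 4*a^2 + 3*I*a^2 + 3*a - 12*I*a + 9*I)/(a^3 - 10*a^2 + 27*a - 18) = (a + 3*I)/(a - 6)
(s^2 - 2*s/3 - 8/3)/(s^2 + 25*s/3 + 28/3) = (s - 2)/(s + 7)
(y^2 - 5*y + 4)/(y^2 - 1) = (y - 4)/(y + 1)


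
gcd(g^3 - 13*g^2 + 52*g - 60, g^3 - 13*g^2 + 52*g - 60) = g^3 - 13*g^2 + 52*g - 60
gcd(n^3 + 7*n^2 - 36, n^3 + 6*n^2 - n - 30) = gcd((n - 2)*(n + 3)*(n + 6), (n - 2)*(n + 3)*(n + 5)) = n^2 + n - 6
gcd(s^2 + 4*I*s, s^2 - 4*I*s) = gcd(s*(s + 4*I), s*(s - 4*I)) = s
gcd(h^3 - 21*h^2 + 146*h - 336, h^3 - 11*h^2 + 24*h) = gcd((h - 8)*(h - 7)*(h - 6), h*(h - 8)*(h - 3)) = h - 8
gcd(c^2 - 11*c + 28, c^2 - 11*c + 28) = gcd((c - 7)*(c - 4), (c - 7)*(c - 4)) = c^2 - 11*c + 28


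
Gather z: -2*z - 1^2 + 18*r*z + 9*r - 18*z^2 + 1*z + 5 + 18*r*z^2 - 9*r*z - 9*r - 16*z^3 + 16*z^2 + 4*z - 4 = -16*z^3 + z^2*(18*r - 2) + z*(9*r + 3)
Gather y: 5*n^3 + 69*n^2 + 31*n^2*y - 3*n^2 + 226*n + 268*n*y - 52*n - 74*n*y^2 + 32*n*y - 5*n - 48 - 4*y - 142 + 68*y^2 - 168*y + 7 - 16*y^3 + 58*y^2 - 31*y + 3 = 5*n^3 + 66*n^2 + 169*n - 16*y^3 + y^2*(126 - 74*n) + y*(31*n^2 + 300*n - 203) - 180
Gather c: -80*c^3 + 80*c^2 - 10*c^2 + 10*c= -80*c^3 + 70*c^2 + 10*c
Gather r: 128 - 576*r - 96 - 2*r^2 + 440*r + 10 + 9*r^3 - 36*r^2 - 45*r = 9*r^3 - 38*r^2 - 181*r + 42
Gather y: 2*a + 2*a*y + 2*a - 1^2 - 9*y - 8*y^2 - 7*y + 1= 4*a - 8*y^2 + y*(2*a - 16)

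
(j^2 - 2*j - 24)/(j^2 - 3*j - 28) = (j - 6)/(j - 7)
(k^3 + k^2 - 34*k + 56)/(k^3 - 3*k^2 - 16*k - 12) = (-k^3 - k^2 + 34*k - 56)/(-k^3 + 3*k^2 + 16*k + 12)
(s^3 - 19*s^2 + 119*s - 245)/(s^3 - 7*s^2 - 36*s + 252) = (s^2 - 12*s + 35)/(s^2 - 36)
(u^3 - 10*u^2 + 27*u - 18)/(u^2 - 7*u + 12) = (u^2 - 7*u + 6)/(u - 4)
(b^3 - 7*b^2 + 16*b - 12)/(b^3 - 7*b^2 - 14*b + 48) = (b^2 - 5*b + 6)/(b^2 - 5*b - 24)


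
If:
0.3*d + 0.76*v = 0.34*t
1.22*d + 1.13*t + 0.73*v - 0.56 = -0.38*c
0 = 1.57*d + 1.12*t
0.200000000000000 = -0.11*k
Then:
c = 1.47368421052632 - 2.85850951821955*v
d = -0.97861577374109*v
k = -1.82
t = 1.37180961140492*v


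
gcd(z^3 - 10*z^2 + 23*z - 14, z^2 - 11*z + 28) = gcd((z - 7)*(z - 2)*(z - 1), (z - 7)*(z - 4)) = z - 7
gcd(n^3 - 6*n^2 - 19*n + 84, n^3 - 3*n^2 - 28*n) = n^2 - 3*n - 28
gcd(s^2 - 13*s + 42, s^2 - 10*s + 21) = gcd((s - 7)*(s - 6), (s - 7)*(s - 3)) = s - 7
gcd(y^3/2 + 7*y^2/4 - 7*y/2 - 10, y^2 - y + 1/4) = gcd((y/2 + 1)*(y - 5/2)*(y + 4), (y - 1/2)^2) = 1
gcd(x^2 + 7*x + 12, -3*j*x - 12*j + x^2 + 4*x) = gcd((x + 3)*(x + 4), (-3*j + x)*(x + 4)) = x + 4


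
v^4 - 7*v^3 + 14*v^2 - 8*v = v*(v - 4)*(v - 2)*(v - 1)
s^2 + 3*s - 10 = (s - 2)*(s + 5)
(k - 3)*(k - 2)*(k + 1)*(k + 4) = k^4 - 15*k^2 + 10*k + 24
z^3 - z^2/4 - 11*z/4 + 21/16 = (z - 3/2)*(z - 1/2)*(z + 7/4)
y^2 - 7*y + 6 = (y - 6)*(y - 1)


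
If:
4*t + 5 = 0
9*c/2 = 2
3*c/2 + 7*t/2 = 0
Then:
No Solution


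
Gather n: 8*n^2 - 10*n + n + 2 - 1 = 8*n^2 - 9*n + 1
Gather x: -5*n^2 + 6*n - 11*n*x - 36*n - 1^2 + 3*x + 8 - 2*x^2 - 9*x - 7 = -5*n^2 - 30*n - 2*x^2 + x*(-11*n - 6)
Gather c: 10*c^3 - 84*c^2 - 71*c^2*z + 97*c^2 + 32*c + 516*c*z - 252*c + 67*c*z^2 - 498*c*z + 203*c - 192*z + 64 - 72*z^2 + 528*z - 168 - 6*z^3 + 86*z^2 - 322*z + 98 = 10*c^3 + c^2*(13 - 71*z) + c*(67*z^2 + 18*z - 17) - 6*z^3 + 14*z^2 + 14*z - 6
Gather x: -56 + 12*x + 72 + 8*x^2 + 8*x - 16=8*x^2 + 20*x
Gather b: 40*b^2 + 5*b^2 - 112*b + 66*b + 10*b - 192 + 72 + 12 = 45*b^2 - 36*b - 108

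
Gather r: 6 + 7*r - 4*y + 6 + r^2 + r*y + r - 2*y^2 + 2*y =r^2 + r*(y + 8) - 2*y^2 - 2*y + 12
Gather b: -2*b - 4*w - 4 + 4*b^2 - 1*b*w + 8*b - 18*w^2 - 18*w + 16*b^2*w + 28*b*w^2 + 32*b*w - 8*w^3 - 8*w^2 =b^2*(16*w + 4) + b*(28*w^2 + 31*w + 6) - 8*w^3 - 26*w^2 - 22*w - 4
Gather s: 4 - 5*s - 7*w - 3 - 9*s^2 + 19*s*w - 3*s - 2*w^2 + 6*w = -9*s^2 + s*(19*w - 8) - 2*w^2 - w + 1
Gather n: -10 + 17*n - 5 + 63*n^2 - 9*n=63*n^2 + 8*n - 15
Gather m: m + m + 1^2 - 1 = 2*m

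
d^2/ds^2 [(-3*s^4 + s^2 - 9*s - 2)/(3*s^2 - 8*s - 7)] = 2*(-27*s^6 + 216*s^5 - 387*s^4 - 1401*s^3 - 873*s^2 - 423*s + 383)/(27*s^6 - 216*s^5 + 387*s^4 + 496*s^3 - 903*s^2 - 1176*s - 343)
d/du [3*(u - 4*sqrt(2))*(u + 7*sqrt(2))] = 6*u + 9*sqrt(2)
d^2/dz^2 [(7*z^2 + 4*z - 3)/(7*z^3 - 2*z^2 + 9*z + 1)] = 2*(343*z^6 + 588*z^5 - 2373*z^4 - 117*z^3 - 729*z^2 + 249*z - 278)/(343*z^9 - 294*z^8 + 1407*z^7 - 617*z^6 + 1725*z^5 - 96*z^4 + 642*z^3 + 237*z^2 + 27*z + 1)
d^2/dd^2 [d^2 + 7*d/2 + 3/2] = 2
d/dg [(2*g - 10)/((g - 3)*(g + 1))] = 2*(-g^2 + 10*g - 13)/(g^4 - 4*g^3 - 2*g^2 + 12*g + 9)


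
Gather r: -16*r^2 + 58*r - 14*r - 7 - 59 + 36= -16*r^2 + 44*r - 30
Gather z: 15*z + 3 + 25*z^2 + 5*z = 25*z^2 + 20*z + 3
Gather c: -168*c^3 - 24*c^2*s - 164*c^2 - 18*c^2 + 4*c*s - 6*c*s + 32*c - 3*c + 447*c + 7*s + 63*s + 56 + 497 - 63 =-168*c^3 + c^2*(-24*s - 182) + c*(476 - 2*s) + 70*s + 490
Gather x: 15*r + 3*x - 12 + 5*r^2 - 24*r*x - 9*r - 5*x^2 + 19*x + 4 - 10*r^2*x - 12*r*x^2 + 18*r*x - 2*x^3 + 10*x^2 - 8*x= 5*r^2 + 6*r - 2*x^3 + x^2*(5 - 12*r) + x*(-10*r^2 - 6*r + 14) - 8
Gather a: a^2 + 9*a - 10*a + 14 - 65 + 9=a^2 - a - 42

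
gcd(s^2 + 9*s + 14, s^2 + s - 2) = s + 2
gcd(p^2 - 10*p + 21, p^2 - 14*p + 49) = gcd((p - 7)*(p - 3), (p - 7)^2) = p - 7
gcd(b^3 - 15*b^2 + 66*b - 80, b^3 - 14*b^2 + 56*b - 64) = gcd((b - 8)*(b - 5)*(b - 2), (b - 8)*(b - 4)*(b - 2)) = b^2 - 10*b + 16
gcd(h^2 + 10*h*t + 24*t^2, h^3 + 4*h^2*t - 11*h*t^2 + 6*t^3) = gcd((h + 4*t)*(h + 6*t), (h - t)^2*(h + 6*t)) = h + 6*t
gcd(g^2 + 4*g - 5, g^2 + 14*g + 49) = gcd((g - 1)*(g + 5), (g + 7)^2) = 1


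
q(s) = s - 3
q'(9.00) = 1.00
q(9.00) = 6.00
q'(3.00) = 1.00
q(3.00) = 0.00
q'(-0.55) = 1.00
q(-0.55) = -3.55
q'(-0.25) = 1.00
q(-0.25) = -3.25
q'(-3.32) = 1.00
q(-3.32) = -6.32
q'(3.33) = 1.00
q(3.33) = 0.33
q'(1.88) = 1.00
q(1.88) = -1.12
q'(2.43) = 1.00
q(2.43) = -0.57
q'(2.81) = 1.00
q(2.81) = -0.19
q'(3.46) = 1.00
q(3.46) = 0.46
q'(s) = 1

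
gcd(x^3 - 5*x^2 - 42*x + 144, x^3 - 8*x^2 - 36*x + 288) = x^2 - 2*x - 48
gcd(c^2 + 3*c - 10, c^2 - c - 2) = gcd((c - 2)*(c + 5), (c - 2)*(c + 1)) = c - 2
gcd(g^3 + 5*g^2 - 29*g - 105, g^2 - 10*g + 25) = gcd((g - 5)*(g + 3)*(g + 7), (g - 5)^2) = g - 5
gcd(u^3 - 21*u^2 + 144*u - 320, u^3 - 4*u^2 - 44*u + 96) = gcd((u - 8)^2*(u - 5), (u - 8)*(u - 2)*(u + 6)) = u - 8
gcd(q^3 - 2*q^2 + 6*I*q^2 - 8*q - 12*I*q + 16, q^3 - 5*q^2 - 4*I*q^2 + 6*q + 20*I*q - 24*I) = q - 2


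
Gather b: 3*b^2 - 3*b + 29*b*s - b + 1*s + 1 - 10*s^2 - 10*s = 3*b^2 + b*(29*s - 4) - 10*s^2 - 9*s + 1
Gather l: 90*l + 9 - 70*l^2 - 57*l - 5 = -70*l^2 + 33*l + 4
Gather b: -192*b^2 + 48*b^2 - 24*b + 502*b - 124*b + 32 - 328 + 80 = -144*b^2 + 354*b - 216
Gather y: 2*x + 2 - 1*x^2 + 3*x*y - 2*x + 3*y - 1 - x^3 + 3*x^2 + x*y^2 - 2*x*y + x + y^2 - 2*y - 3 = -x^3 + 2*x^2 + x + y^2*(x + 1) + y*(x + 1) - 2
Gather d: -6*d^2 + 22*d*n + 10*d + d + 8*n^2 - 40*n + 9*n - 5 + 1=-6*d^2 + d*(22*n + 11) + 8*n^2 - 31*n - 4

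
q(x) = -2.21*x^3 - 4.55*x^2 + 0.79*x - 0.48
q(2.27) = -47.98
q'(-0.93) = 3.52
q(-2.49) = 3.46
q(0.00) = -0.48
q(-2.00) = -2.58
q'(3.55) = -115.07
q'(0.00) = 0.79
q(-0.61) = -2.15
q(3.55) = -153.89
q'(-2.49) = -17.66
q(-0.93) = -3.37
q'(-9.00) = -454.34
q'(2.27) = -54.03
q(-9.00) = 1234.95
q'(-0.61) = 3.87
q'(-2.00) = -7.53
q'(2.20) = -51.32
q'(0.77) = -10.15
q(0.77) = -3.58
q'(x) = -6.63*x^2 - 9.1*x + 0.79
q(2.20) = -44.30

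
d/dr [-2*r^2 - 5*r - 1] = -4*r - 5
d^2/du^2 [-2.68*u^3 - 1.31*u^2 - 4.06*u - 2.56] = -16.08*u - 2.62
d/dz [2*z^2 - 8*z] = 4*z - 8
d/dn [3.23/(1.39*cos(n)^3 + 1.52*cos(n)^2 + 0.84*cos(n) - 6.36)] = (13.4691*cos(n)^2 + 9.8192*cos(n) + 2.7132)*sin(n)/(1.39*cos(n)^3 + 1.52*cos(n)^2 + 0.84*cos(n) - 6.36)^2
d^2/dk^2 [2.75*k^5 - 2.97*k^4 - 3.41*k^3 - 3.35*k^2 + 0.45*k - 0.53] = 55.0*k^3 - 35.64*k^2 - 20.46*k - 6.7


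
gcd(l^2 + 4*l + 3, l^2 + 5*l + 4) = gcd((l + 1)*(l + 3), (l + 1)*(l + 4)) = l + 1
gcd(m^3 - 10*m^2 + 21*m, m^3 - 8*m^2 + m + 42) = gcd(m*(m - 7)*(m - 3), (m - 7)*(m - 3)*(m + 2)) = m^2 - 10*m + 21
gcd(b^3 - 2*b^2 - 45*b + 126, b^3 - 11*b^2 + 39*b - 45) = b - 3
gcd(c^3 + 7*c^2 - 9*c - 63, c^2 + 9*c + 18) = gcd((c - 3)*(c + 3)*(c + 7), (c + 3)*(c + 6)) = c + 3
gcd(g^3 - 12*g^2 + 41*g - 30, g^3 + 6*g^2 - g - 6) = g - 1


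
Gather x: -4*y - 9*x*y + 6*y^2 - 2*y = -9*x*y + 6*y^2 - 6*y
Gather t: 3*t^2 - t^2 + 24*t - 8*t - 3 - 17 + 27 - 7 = 2*t^2 + 16*t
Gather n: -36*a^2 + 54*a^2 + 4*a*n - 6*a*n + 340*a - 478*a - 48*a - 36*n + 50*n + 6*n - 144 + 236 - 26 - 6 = 18*a^2 - 186*a + n*(20 - 2*a) + 60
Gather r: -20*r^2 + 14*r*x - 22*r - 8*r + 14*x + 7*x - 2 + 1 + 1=-20*r^2 + r*(14*x - 30) + 21*x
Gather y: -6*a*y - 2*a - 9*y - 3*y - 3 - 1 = -2*a + y*(-6*a - 12) - 4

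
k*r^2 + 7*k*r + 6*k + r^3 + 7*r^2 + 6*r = (k + r)*(r + 1)*(r + 6)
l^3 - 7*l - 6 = (l - 3)*(l + 1)*(l + 2)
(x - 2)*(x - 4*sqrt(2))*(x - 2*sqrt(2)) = x^3 - 6*sqrt(2)*x^2 - 2*x^2 + 16*x + 12*sqrt(2)*x - 32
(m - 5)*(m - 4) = m^2 - 9*m + 20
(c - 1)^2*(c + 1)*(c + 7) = c^4 + 6*c^3 - 8*c^2 - 6*c + 7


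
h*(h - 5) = h^2 - 5*h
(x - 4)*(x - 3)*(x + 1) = x^3 - 6*x^2 + 5*x + 12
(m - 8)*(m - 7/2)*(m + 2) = m^3 - 19*m^2/2 + 5*m + 56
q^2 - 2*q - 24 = (q - 6)*(q + 4)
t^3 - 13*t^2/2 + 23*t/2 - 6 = (t - 4)*(t - 3/2)*(t - 1)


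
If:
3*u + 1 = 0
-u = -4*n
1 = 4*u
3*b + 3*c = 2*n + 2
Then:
No Solution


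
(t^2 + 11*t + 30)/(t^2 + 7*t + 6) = (t + 5)/(t + 1)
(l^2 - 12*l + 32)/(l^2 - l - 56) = (l - 4)/(l + 7)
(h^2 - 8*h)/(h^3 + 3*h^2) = (h - 8)/(h*(h + 3))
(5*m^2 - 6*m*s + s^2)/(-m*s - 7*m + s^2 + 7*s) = (-5*m + s)/(s + 7)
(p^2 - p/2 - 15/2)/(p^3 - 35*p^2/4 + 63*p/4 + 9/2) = 2*(2*p + 5)/(4*p^2 - 23*p - 6)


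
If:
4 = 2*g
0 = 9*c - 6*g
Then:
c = 4/3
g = 2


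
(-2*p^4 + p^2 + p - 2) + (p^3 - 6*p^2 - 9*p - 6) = -2*p^4 + p^3 - 5*p^2 - 8*p - 8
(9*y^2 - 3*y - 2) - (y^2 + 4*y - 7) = 8*y^2 - 7*y + 5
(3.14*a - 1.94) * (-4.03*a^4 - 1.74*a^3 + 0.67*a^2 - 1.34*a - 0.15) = -12.6542*a^5 + 2.3546*a^4 + 5.4794*a^3 - 5.5074*a^2 + 2.1286*a + 0.291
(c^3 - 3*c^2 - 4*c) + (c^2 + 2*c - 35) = c^3 - 2*c^2 - 2*c - 35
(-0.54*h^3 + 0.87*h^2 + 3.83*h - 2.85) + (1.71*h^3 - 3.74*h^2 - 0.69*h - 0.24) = 1.17*h^3 - 2.87*h^2 + 3.14*h - 3.09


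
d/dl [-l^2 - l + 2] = -2*l - 1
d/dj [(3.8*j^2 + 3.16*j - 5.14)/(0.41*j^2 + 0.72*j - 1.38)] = (1.4404*j^2 - 6.2732*j - 0.660000000000001)/(0.1681*j^4 + 0.5904*j^3 - 0.6132*j^2 - 1.9872*j + 1.9044)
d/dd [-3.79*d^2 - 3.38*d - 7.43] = -7.58*d - 3.38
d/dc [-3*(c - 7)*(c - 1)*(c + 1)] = -9*c^2 + 42*c + 3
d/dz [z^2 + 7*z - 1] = 2*z + 7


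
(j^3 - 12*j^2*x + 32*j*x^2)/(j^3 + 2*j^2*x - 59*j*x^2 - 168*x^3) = j*(j - 4*x)/(j^2 + 10*j*x + 21*x^2)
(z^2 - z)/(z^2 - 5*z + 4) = z/(z - 4)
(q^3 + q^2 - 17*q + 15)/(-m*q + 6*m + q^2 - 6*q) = (-q^3 - q^2 + 17*q - 15)/(m*q - 6*m - q^2 + 6*q)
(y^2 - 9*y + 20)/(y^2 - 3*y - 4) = (y - 5)/(y + 1)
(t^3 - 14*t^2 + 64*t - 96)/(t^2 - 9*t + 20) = (t^2 - 10*t + 24)/(t - 5)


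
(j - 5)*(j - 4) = j^2 - 9*j + 20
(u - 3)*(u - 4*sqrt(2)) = u^2 - 4*sqrt(2)*u - 3*u + 12*sqrt(2)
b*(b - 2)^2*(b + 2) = b^4 - 2*b^3 - 4*b^2 + 8*b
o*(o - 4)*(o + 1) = o^3 - 3*o^2 - 4*o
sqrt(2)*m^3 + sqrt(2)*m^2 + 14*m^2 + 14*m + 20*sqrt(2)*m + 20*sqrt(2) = (m + 2*sqrt(2))*(m + 5*sqrt(2))*(sqrt(2)*m + sqrt(2))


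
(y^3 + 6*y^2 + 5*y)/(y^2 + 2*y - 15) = y*(y + 1)/(y - 3)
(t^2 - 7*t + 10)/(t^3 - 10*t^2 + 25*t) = (t - 2)/(t*(t - 5))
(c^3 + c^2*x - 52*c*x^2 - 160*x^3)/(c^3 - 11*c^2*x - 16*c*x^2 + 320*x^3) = (-c - 4*x)/(-c + 8*x)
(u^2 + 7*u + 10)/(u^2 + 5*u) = (u + 2)/u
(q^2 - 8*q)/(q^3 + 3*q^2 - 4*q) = (q - 8)/(q^2 + 3*q - 4)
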